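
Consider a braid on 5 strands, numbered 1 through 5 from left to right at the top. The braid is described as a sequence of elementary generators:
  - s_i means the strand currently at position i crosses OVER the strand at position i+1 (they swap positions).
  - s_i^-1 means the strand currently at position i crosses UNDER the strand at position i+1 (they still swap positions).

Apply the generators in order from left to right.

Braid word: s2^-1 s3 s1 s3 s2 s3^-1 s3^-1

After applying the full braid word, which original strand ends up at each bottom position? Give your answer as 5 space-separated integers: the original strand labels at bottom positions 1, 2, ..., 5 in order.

Answer: 3 2 1 4 5

Derivation:
Gen 1 (s2^-1): strand 2 crosses under strand 3. Perm now: [1 3 2 4 5]
Gen 2 (s3): strand 2 crosses over strand 4. Perm now: [1 3 4 2 5]
Gen 3 (s1): strand 1 crosses over strand 3. Perm now: [3 1 4 2 5]
Gen 4 (s3): strand 4 crosses over strand 2. Perm now: [3 1 2 4 5]
Gen 5 (s2): strand 1 crosses over strand 2. Perm now: [3 2 1 4 5]
Gen 6 (s3^-1): strand 1 crosses under strand 4. Perm now: [3 2 4 1 5]
Gen 7 (s3^-1): strand 4 crosses under strand 1. Perm now: [3 2 1 4 5]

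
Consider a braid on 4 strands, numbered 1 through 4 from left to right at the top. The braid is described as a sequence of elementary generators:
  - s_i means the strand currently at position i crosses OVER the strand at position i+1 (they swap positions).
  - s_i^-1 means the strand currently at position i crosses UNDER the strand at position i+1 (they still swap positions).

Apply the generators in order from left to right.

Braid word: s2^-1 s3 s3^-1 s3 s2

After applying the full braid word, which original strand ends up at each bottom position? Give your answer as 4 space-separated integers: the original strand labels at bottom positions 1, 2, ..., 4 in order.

Gen 1 (s2^-1): strand 2 crosses under strand 3. Perm now: [1 3 2 4]
Gen 2 (s3): strand 2 crosses over strand 4. Perm now: [1 3 4 2]
Gen 3 (s3^-1): strand 4 crosses under strand 2. Perm now: [1 3 2 4]
Gen 4 (s3): strand 2 crosses over strand 4. Perm now: [1 3 4 2]
Gen 5 (s2): strand 3 crosses over strand 4. Perm now: [1 4 3 2]

Answer: 1 4 3 2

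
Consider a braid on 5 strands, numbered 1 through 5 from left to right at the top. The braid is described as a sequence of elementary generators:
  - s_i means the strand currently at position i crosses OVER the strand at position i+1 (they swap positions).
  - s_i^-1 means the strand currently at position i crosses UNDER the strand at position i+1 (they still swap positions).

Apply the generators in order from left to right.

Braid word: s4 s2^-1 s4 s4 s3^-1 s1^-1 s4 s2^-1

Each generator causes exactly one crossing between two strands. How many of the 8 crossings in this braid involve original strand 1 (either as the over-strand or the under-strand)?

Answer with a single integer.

Gen 1: crossing 4x5. Involves strand 1? no. Count so far: 0
Gen 2: crossing 2x3. Involves strand 1? no. Count so far: 0
Gen 3: crossing 5x4. Involves strand 1? no. Count so far: 0
Gen 4: crossing 4x5. Involves strand 1? no. Count so far: 0
Gen 5: crossing 2x5. Involves strand 1? no. Count so far: 0
Gen 6: crossing 1x3. Involves strand 1? yes. Count so far: 1
Gen 7: crossing 2x4. Involves strand 1? no. Count so far: 1
Gen 8: crossing 1x5. Involves strand 1? yes. Count so far: 2

Answer: 2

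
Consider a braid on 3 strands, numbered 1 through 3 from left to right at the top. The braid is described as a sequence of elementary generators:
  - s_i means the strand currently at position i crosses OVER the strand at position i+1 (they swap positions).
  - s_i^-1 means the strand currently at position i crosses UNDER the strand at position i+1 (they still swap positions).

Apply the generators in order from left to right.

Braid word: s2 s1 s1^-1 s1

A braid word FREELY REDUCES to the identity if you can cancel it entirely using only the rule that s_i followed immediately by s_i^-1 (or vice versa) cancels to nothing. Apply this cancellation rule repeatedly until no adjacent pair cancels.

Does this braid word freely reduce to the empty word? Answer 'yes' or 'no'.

Answer: no

Derivation:
Gen 1 (s2): push. Stack: [s2]
Gen 2 (s1): push. Stack: [s2 s1]
Gen 3 (s1^-1): cancels prior s1. Stack: [s2]
Gen 4 (s1): push. Stack: [s2 s1]
Reduced word: s2 s1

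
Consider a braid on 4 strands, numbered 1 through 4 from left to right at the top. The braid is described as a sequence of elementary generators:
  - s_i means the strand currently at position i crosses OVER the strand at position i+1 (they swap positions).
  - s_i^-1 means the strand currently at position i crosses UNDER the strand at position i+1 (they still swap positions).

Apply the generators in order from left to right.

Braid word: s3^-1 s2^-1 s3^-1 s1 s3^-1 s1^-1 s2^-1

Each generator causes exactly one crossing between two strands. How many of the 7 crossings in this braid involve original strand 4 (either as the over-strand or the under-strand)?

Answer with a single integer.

Gen 1: crossing 3x4. Involves strand 4? yes. Count so far: 1
Gen 2: crossing 2x4. Involves strand 4? yes. Count so far: 2
Gen 3: crossing 2x3. Involves strand 4? no. Count so far: 2
Gen 4: crossing 1x4. Involves strand 4? yes. Count so far: 3
Gen 5: crossing 3x2. Involves strand 4? no. Count so far: 3
Gen 6: crossing 4x1. Involves strand 4? yes. Count so far: 4
Gen 7: crossing 4x2. Involves strand 4? yes. Count so far: 5

Answer: 5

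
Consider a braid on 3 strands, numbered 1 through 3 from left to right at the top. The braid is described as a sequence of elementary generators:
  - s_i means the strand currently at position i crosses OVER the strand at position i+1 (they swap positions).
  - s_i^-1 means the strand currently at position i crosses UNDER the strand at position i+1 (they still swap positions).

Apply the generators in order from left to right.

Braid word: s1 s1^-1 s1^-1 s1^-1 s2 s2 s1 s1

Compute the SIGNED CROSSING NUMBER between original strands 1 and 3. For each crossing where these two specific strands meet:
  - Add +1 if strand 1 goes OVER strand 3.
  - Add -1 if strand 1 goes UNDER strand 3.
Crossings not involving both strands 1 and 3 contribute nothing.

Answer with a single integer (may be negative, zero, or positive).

Gen 1: crossing 1x2. Both 1&3? no. Sum: 0
Gen 2: crossing 2x1. Both 1&3? no. Sum: 0
Gen 3: crossing 1x2. Both 1&3? no. Sum: 0
Gen 4: crossing 2x1. Both 1&3? no. Sum: 0
Gen 5: crossing 2x3. Both 1&3? no. Sum: 0
Gen 6: crossing 3x2. Both 1&3? no. Sum: 0
Gen 7: crossing 1x2. Both 1&3? no. Sum: 0
Gen 8: crossing 2x1. Both 1&3? no. Sum: 0

Answer: 0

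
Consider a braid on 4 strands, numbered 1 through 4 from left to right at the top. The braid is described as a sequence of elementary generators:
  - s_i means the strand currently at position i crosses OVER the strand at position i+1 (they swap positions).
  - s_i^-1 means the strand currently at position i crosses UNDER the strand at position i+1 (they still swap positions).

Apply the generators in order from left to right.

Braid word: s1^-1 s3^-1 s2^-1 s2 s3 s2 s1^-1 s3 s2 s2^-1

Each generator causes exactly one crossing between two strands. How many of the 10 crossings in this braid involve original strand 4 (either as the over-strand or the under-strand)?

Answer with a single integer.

Answer: 7

Derivation:
Gen 1: crossing 1x2. Involves strand 4? no. Count so far: 0
Gen 2: crossing 3x4. Involves strand 4? yes. Count so far: 1
Gen 3: crossing 1x4. Involves strand 4? yes. Count so far: 2
Gen 4: crossing 4x1. Involves strand 4? yes. Count so far: 3
Gen 5: crossing 4x3. Involves strand 4? yes. Count so far: 4
Gen 6: crossing 1x3. Involves strand 4? no. Count so far: 4
Gen 7: crossing 2x3. Involves strand 4? no. Count so far: 4
Gen 8: crossing 1x4. Involves strand 4? yes. Count so far: 5
Gen 9: crossing 2x4. Involves strand 4? yes. Count so far: 6
Gen 10: crossing 4x2. Involves strand 4? yes. Count so far: 7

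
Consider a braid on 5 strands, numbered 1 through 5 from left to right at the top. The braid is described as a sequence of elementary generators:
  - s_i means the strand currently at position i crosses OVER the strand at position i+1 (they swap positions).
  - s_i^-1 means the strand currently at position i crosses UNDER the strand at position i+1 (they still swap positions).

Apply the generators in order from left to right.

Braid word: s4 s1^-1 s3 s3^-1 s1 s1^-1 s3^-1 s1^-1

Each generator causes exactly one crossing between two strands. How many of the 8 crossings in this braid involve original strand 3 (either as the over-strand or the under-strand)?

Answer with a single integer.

Gen 1: crossing 4x5. Involves strand 3? no. Count so far: 0
Gen 2: crossing 1x2. Involves strand 3? no. Count so far: 0
Gen 3: crossing 3x5. Involves strand 3? yes. Count so far: 1
Gen 4: crossing 5x3. Involves strand 3? yes. Count so far: 2
Gen 5: crossing 2x1. Involves strand 3? no. Count so far: 2
Gen 6: crossing 1x2. Involves strand 3? no. Count so far: 2
Gen 7: crossing 3x5. Involves strand 3? yes. Count so far: 3
Gen 8: crossing 2x1. Involves strand 3? no. Count so far: 3

Answer: 3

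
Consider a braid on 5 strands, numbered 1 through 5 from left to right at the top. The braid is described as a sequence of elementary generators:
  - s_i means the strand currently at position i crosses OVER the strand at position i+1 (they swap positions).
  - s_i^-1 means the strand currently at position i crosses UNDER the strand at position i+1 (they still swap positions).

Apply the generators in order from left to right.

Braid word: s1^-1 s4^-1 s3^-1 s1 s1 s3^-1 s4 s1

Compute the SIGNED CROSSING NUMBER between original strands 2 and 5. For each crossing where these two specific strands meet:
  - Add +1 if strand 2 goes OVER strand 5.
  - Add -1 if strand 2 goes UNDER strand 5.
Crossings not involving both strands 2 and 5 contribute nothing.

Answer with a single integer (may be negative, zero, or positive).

Answer: 0

Derivation:
Gen 1: crossing 1x2. Both 2&5? no. Sum: 0
Gen 2: crossing 4x5. Both 2&5? no. Sum: 0
Gen 3: crossing 3x5. Both 2&5? no. Sum: 0
Gen 4: crossing 2x1. Both 2&5? no. Sum: 0
Gen 5: crossing 1x2. Both 2&5? no. Sum: 0
Gen 6: crossing 5x3. Both 2&5? no. Sum: 0
Gen 7: crossing 5x4. Both 2&5? no. Sum: 0
Gen 8: crossing 2x1. Both 2&5? no. Sum: 0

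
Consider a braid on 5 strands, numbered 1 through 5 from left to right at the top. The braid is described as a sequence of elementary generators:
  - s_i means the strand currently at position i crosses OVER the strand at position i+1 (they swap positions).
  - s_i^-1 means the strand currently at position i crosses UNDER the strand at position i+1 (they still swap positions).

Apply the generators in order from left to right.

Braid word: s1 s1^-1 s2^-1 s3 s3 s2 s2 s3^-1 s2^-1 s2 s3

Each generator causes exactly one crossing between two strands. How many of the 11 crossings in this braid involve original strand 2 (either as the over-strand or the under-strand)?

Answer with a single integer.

Answer: 9

Derivation:
Gen 1: crossing 1x2. Involves strand 2? yes. Count so far: 1
Gen 2: crossing 2x1. Involves strand 2? yes. Count so far: 2
Gen 3: crossing 2x3. Involves strand 2? yes. Count so far: 3
Gen 4: crossing 2x4. Involves strand 2? yes. Count so far: 4
Gen 5: crossing 4x2. Involves strand 2? yes. Count so far: 5
Gen 6: crossing 3x2. Involves strand 2? yes. Count so far: 6
Gen 7: crossing 2x3. Involves strand 2? yes. Count so far: 7
Gen 8: crossing 2x4. Involves strand 2? yes. Count so far: 8
Gen 9: crossing 3x4. Involves strand 2? no. Count so far: 8
Gen 10: crossing 4x3. Involves strand 2? no. Count so far: 8
Gen 11: crossing 4x2. Involves strand 2? yes. Count so far: 9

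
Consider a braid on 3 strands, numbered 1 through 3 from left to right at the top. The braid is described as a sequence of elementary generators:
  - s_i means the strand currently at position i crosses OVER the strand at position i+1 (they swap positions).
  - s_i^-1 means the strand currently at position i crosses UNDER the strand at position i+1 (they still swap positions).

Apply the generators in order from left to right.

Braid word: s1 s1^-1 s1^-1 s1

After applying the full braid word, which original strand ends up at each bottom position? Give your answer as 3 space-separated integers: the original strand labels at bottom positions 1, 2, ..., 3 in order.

Answer: 1 2 3

Derivation:
Gen 1 (s1): strand 1 crosses over strand 2. Perm now: [2 1 3]
Gen 2 (s1^-1): strand 2 crosses under strand 1. Perm now: [1 2 3]
Gen 3 (s1^-1): strand 1 crosses under strand 2. Perm now: [2 1 3]
Gen 4 (s1): strand 2 crosses over strand 1. Perm now: [1 2 3]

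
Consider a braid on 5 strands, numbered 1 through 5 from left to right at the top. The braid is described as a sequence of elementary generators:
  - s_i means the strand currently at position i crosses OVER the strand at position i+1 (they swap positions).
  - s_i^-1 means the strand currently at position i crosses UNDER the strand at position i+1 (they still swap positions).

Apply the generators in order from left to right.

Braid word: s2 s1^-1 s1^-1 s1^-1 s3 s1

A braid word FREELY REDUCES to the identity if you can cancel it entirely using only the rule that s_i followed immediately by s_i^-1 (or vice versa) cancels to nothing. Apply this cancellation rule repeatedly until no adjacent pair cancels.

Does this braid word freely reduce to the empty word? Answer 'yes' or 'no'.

Gen 1 (s2): push. Stack: [s2]
Gen 2 (s1^-1): push. Stack: [s2 s1^-1]
Gen 3 (s1^-1): push. Stack: [s2 s1^-1 s1^-1]
Gen 4 (s1^-1): push. Stack: [s2 s1^-1 s1^-1 s1^-1]
Gen 5 (s3): push. Stack: [s2 s1^-1 s1^-1 s1^-1 s3]
Gen 6 (s1): push. Stack: [s2 s1^-1 s1^-1 s1^-1 s3 s1]
Reduced word: s2 s1^-1 s1^-1 s1^-1 s3 s1

Answer: no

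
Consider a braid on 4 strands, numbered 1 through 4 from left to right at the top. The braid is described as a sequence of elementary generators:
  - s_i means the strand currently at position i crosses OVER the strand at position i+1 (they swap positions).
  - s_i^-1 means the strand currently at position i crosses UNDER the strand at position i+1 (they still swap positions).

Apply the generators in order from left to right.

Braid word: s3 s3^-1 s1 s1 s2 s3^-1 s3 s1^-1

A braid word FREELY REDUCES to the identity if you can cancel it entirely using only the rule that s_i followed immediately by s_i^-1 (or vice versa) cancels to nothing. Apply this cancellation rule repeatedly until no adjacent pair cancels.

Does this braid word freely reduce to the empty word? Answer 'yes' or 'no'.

Gen 1 (s3): push. Stack: [s3]
Gen 2 (s3^-1): cancels prior s3. Stack: []
Gen 3 (s1): push. Stack: [s1]
Gen 4 (s1): push. Stack: [s1 s1]
Gen 5 (s2): push. Stack: [s1 s1 s2]
Gen 6 (s3^-1): push. Stack: [s1 s1 s2 s3^-1]
Gen 7 (s3): cancels prior s3^-1. Stack: [s1 s1 s2]
Gen 8 (s1^-1): push. Stack: [s1 s1 s2 s1^-1]
Reduced word: s1 s1 s2 s1^-1

Answer: no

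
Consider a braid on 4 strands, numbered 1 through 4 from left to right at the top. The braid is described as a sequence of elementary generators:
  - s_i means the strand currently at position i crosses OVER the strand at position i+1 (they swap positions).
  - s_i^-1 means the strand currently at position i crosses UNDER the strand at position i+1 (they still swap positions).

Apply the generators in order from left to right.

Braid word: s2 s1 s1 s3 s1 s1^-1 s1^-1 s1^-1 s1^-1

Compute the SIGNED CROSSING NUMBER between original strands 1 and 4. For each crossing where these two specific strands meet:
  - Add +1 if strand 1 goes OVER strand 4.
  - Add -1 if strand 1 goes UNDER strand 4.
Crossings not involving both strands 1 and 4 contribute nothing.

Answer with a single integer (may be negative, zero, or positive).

Gen 1: crossing 2x3. Both 1&4? no. Sum: 0
Gen 2: crossing 1x3. Both 1&4? no. Sum: 0
Gen 3: crossing 3x1. Both 1&4? no. Sum: 0
Gen 4: crossing 2x4. Both 1&4? no. Sum: 0
Gen 5: crossing 1x3. Both 1&4? no. Sum: 0
Gen 6: crossing 3x1. Both 1&4? no. Sum: 0
Gen 7: crossing 1x3. Both 1&4? no. Sum: 0
Gen 8: crossing 3x1. Both 1&4? no. Sum: 0
Gen 9: crossing 1x3. Both 1&4? no. Sum: 0

Answer: 0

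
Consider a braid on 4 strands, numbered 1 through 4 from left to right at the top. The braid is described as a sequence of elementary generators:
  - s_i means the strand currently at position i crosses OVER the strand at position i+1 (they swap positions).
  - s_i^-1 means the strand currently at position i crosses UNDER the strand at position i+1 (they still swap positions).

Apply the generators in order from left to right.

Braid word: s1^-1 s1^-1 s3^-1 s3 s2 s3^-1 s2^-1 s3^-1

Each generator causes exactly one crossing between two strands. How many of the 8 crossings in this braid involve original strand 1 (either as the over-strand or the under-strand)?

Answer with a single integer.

Gen 1: crossing 1x2. Involves strand 1? yes. Count so far: 1
Gen 2: crossing 2x1. Involves strand 1? yes. Count so far: 2
Gen 3: crossing 3x4. Involves strand 1? no. Count so far: 2
Gen 4: crossing 4x3. Involves strand 1? no. Count so far: 2
Gen 5: crossing 2x3. Involves strand 1? no. Count so far: 2
Gen 6: crossing 2x4. Involves strand 1? no. Count so far: 2
Gen 7: crossing 3x4. Involves strand 1? no. Count so far: 2
Gen 8: crossing 3x2. Involves strand 1? no. Count so far: 2

Answer: 2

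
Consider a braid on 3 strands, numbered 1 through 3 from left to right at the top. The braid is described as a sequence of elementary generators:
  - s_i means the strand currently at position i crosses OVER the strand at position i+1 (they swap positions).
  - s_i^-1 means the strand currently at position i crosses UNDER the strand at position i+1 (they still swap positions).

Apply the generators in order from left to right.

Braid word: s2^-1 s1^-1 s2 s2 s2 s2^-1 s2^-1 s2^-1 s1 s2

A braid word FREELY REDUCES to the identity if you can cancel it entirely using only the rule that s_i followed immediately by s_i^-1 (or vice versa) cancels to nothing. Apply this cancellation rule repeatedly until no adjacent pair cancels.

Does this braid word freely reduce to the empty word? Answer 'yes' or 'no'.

Answer: yes

Derivation:
Gen 1 (s2^-1): push. Stack: [s2^-1]
Gen 2 (s1^-1): push. Stack: [s2^-1 s1^-1]
Gen 3 (s2): push. Stack: [s2^-1 s1^-1 s2]
Gen 4 (s2): push. Stack: [s2^-1 s1^-1 s2 s2]
Gen 5 (s2): push. Stack: [s2^-1 s1^-1 s2 s2 s2]
Gen 6 (s2^-1): cancels prior s2. Stack: [s2^-1 s1^-1 s2 s2]
Gen 7 (s2^-1): cancels prior s2. Stack: [s2^-1 s1^-1 s2]
Gen 8 (s2^-1): cancels prior s2. Stack: [s2^-1 s1^-1]
Gen 9 (s1): cancels prior s1^-1. Stack: [s2^-1]
Gen 10 (s2): cancels prior s2^-1. Stack: []
Reduced word: (empty)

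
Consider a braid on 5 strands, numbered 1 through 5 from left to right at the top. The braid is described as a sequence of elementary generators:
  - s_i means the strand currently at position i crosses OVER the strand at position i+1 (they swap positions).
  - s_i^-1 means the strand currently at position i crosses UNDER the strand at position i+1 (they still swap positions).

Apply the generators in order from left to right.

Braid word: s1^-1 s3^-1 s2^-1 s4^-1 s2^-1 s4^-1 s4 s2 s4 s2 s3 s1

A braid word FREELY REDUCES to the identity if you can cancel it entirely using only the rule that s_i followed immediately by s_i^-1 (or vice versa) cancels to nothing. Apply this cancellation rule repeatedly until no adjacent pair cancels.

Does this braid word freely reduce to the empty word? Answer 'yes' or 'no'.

Gen 1 (s1^-1): push. Stack: [s1^-1]
Gen 2 (s3^-1): push. Stack: [s1^-1 s3^-1]
Gen 3 (s2^-1): push. Stack: [s1^-1 s3^-1 s2^-1]
Gen 4 (s4^-1): push. Stack: [s1^-1 s3^-1 s2^-1 s4^-1]
Gen 5 (s2^-1): push. Stack: [s1^-1 s3^-1 s2^-1 s4^-1 s2^-1]
Gen 6 (s4^-1): push. Stack: [s1^-1 s3^-1 s2^-1 s4^-1 s2^-1 s4^-1]
Gen 7 (s4): cancels prior s4^-1. Stack: [s1^-1 s3^-1 s2^-1 s4^-1 s2^-1]
Gen 8 (s2): cancels prior s2^-1. Stack: [s1^-1 s3^-1 s2^-1 s4^-1]
Gen 9 (s4): cancels prior s4^-1. Stack: [s1^-1 s3^-1 s2^-1]
Gen 10 (s2): cancels prior s2^-1. Stack: [s1^-1 s3^-1]
Gen 11 (s3): cancels prior s3^-1. Stack: [s1^-1]
Gen 12 (s1): cancels prior s1^-1. Stack: []
Reduced word: (empty)

Answer: yes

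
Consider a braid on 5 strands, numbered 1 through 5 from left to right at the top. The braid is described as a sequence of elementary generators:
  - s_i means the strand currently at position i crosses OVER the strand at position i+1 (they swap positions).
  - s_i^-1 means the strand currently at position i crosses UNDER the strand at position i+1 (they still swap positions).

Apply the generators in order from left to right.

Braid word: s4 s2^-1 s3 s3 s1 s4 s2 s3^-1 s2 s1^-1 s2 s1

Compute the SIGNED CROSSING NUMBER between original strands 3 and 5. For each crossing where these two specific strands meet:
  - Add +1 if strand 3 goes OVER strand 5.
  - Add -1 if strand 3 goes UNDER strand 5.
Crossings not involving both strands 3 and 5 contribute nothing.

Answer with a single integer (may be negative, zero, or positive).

Gen 1: crossing 4x5. Both 3&5? no. Sum: 0
Gen 2: crossing 2x3. Both 3&5? no. Sum: 0
Gen 3: crossing 2x5. Both 3&5? no. Sum: 0
Gen 4: crossing 5x2. Both 3&5? no. Sum: 0
Gen 5: crossing 1x3. Both 3&5? no. Sum: 0
Gen 6: crossing 5x4. Both 3&5? no. Sum: 0
Gen 7: crossing 1x2. Both 3&5? no. Sum: 0
Gen 8: crossing 1x4. Both 3&5? no. Sum: 0
Gen 9: crossing 2x4. Both 3&5? no. Sum: 0
Gen 10: crossing 3x4. Both 3&5? no. Sum: 0
Gen 11: crossing 3x2. Both 3&5? no. Sum: 0
Gen 12: crossing 4x2. Both 3&5? no. Sum: 0

Answer: 0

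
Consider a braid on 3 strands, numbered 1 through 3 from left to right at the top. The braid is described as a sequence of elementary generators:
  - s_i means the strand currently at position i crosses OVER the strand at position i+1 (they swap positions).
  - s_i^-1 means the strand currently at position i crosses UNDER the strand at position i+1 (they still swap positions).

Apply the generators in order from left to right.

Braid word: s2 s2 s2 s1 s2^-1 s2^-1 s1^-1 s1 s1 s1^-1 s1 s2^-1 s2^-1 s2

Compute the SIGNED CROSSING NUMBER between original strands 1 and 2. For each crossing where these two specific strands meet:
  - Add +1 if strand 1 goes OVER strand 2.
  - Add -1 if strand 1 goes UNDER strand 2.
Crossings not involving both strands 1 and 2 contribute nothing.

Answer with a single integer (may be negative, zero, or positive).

Answer: 0

Derivation:
Gen 1: crossing 2x3. Both 1&2? no. Sum: 0
Gen 2: crossing 3x2. Both 1&2? no. Sum: 0
Gen 3: crossing 2x3. Both 1&2? no. Sum: 0
Gen 4: crossing 1x3. Both 1&2? no. Sum: 0
Gen 5: 1 under 2. Both 1&2? yes. Contrib: -1. Sum: -1
Gen 6: 2 under 1. Both 1&2? yes. Contrib: +1. Sum: 0
Gen 7: crossing 3x1. Both 1&2? no. Sum: 0
Gen 8: crossing 1x3. Both 1&2? no. Sum: 0
Gen 9: crossing 3x1. Both 1&2? no. Sum: 0
Gen 10: crossing 1x3. Both 1&2? no. Sum: 0
Gen 11: crossing 3x1. Both 1&2? no. Sum: 0
Gen 12: crossing 3x2. Both 1&2? no. Sum: 0
Gen 13: crossing 2x3. Both 1&2? no. Sum: 0
Gen 14: crossing 3x2. Both 1&2? no. Sum: 0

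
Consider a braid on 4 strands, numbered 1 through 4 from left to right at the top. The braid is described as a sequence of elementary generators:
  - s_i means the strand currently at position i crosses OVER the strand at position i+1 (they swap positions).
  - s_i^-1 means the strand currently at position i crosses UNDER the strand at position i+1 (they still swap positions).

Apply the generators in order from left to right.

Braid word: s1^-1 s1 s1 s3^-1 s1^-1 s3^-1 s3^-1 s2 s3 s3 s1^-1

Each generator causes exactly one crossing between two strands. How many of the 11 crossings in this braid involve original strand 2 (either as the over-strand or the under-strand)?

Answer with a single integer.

Gen 1: crossing 1x2. Involves strand 2? yes. Count so far: 1
Gen 2: crossing 2x1. Involves strand 2? yes. Count so far: 2
Gen 3: crossing 1x2. Involves strand 2? yes. Count so far: 3
Gen 4: crossing 3x4. Involves strand 2? no. Count so far: 3
Gen 5: crossing 2x1. Involves strand 2? yes. Count so far: 4
Gen 6: crossing 4x3. Involves strand 2? no. Count so far: 4
Gen 7: crossing 3x4. Involves strand 2? no. Count so far: 4
Gen 8: crossing 2x4. Involves strand 2? yes. Count so far: 5
Gen 9: crossing 2x3. Involves strand 2? yes. Count so far: 6
Gen 10: crossing 3x2. Involves strand 2? yes. Count so far: 7
Gen 11: crossing 1x4. Involves strand 2? no. Count so far: 7

Answer: 7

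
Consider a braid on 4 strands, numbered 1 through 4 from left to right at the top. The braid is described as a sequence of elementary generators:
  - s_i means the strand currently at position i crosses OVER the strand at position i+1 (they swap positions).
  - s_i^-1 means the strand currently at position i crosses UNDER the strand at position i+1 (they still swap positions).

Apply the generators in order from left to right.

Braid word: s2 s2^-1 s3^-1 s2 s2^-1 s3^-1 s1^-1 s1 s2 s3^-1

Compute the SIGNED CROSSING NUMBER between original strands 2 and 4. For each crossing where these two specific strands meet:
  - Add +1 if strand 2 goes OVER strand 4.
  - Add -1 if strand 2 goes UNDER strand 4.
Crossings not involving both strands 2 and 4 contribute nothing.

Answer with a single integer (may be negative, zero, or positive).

Answer: 1

Derivation:
Gen 1: crossing 2x3. Both 2&4? no. Sum: 0
Gen 2: crossing 3x2. Both 2&4? no. Sum: 0
Gen 3: crossing 3x4. Both 2&4? no. Sum: 0
Gen 4: 2 over 4. Both 2&4? yes. Contrib: +1. Sum: 1
Gen 5: 4 under 2. Both 2&4? yes. Contrib: +1. Sum: 2
Gen 6: crossing 4x3. Both 2&4? no. Sum: 2
Gen 7: crossing 1x2. Both 2&4? no. Sum: 2
Gen 8: crossing 2x1. Both 2&4? no. Sum: 2
Gen 9: crossing 2x3. Both 2&4? no. Sum: 2
Gen 10: 2 under 4. Both 2&4? yes. Contrib: -1. Sum: 1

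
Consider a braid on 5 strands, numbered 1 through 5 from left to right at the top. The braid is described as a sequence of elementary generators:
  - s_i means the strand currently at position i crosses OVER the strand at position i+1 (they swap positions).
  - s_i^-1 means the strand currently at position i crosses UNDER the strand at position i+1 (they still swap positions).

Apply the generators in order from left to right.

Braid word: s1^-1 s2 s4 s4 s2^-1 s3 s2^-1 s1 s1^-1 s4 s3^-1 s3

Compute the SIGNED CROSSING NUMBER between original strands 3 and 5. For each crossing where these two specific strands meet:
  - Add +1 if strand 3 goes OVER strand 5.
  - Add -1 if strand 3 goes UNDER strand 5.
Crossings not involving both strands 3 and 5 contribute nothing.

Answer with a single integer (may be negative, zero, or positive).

Answer: 1

Derivation:
Gen 1: crossing 1x2. Both 3&5? no. Sum: 0
Gen 2: crossing 1x3. Both 3&5? no. Sum: 0
Gen 3: crossing 4x5. Both 3&5? no. Sum: 0
Gen 4: crossing 5x4. Both 3&5? no. Sum: 0
Gen 5: crossing 3x1. Both 3&5? no. Sum: 0
Gen 6: crossing 3x4. Both 3&5? no. Sum: 0
Gen 7: crossing 1x4. Both 3&5? no. Sum: 0
Gen 8: crossing 2x4. Both 3&5? no. Sum: 0
Gen 9: crossing 4x2. Both 3&5? no. Sum: 0
Gen 10: 3 over 5. Both 3&5? yes. Contrib: +1. Sum: 1
Gen 11: crossing 1x5. Both 3&5? no. Sum: 1
Gen 12: crossing 5x1. Both 3&5? no. Sum: 1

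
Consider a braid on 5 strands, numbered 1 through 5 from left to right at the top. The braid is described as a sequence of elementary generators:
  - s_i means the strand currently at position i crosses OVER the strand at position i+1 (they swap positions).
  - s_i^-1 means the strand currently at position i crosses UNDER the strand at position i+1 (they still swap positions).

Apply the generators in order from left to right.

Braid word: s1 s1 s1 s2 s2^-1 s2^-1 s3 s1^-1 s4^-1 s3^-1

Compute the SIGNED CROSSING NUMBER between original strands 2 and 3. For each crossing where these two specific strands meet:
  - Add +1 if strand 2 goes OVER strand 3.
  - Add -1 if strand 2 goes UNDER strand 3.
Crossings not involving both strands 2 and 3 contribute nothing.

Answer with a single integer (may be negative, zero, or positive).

Gen 1: crossing 1x2. Both 2&3? no. Sum: 0
Gen 2: crossing 2x1. Both 2&3? no. Sum: 0
Gen 3: crossing 1x2. Both 2&3? no. Sum: 0
Gen 4: crossing 1x3. Both 2&3? no. Sum: 0
Gen 5: crossing 3x1. Both 2&3? no. Sum: 0
Gen 6: crossing 1x3. Both 2&3? no. Sum: 0
Gen 7: crossing 1x4. Both 2&3? no. Sum: 0
Gen 8: 2 under 3. Both 2&3? yes. Contrib: -1. Sum: -1
Gen 9: crossing 1x5. Both 2&3? no. Sum: -1
Gen 10: crossing 4x5. Both 2&3? no. Sum: -1

Answer: -1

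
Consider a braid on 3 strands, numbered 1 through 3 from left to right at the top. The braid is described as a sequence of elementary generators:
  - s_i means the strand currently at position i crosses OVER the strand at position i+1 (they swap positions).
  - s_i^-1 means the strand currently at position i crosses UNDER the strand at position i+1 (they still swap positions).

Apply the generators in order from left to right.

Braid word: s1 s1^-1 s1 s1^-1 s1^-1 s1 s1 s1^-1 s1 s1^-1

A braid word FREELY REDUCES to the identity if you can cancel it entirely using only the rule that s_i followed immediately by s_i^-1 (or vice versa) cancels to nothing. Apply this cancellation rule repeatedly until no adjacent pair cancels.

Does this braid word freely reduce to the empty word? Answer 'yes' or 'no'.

Answer: yes

Derivation:
Gen 1 (s1): push. Stack: [s1]
Gen 2 (s1^-1): cancels prior s1. Stack: []
Gen 3 (s1): push. Stack: [s1]
Gen 4 (s1^-1): cancels prior s1. Stack: []
Gen 5 (s1^-1): push. Stack: [s1^-1]
Gen 6 (s1): cancels prior s1^-1. Stack: []
Gen 7 (s1): push. Stack: [s1]
Gen 8 (s1^-1): cancels prior s1. Stack: []
Gen 9 (s1): push. Stack: [s1]
Gen 10 (s1^-1): cancels prior s1. Stack: []
Reduced word: (empty)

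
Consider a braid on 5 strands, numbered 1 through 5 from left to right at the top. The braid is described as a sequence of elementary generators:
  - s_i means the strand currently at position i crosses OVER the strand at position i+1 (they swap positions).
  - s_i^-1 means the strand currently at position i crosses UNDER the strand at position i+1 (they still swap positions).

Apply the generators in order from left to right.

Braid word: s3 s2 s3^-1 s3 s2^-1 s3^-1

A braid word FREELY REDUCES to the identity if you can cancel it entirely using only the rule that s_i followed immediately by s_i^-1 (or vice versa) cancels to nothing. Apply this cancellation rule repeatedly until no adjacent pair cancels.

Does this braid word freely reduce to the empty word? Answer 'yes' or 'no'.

Gen 1 (s3): push. Stack: [s3]
Gen 2 (s2): push. Stack: [s3 s2]
Gen 3 (s3^-1): push. Stack: [s3 s2 s3^-1]
Gen 4 (s3): cancels prior s3^-1. Stack: [s3 s2]
Gen 5 (s2^-1): cancels prior s2. Stack: [s3]
Gen 6 (s3^-1): cancels prior s3. Stack: []
Reduced word: (empty)

Answer: yes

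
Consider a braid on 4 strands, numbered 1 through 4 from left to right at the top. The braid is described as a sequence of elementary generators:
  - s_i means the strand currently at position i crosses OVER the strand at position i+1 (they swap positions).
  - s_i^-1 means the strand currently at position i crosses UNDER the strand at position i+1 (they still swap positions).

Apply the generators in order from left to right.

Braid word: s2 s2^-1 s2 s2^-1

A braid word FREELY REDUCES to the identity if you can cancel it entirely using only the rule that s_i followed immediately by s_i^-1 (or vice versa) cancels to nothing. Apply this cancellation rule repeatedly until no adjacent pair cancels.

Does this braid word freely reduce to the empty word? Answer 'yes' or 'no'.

Answer: yes

Derivation:
Gen 1 (s2): push. Stack: [s2]
Gen 2 (s2^-1): cancels prior s2. Stack: []
Gen 3 (s2): push. Stack: [s2]
Gen 4 (s2^-1): cancels prior s2. Stack: []
Reduced word: (empty)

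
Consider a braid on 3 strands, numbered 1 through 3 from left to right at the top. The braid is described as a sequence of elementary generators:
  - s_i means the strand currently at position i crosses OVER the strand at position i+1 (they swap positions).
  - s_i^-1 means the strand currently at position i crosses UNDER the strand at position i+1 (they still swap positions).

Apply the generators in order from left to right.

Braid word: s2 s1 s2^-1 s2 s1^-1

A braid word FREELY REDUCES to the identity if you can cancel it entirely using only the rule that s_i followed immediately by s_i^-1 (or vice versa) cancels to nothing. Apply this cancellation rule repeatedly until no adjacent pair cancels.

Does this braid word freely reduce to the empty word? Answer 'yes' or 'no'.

Gen 1 (s2): push. Stack: [s2]
Gen 2 (s1): push. Stack: [s2 s1]
Gen 3 (s2^-1): push. Stack: [s2 s1 s2^-1]
Gen 4 (s2): cancels prior s2^-1. Stack: [s2 s1]
Gen 5 (s1^-1): cancels prior s1. Stack: [s2]
Reduced word: s2

Answer: no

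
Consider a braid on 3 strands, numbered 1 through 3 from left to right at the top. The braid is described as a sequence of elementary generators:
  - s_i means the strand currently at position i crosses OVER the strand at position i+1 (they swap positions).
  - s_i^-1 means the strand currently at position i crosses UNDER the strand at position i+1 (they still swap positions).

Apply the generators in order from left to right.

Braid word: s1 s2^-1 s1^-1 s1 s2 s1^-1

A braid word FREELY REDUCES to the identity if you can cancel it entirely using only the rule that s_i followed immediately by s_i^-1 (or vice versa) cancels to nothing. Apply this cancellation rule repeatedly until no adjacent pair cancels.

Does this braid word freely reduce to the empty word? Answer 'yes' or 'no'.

Answer: yes

Derivation:
Gen 1 (s1): push. Stack: [s1]
Gen 2 (s2^-1): push. Stack: [s1 s2^-1]
Gen 3 (s1^-1): push. Stack: [s1 s2^-1 s1^-1]
Gen 4 (s1): cancels prior s1^-1. Stack: [s1 s2^-1]
Gen 5 (s2): cancels prior s2^-1. Stack: [s1]
Gen 6 (s1^-1): cancels prior s1. Stack: []
Reduced word: (empty)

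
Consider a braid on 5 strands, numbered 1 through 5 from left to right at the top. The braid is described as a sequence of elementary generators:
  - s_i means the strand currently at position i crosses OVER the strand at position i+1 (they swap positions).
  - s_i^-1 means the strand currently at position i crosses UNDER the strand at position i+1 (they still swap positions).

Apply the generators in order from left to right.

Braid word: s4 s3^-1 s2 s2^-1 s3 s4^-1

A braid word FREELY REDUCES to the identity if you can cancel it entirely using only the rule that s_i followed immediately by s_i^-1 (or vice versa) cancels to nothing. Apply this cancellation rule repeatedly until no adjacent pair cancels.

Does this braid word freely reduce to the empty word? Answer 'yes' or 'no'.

Gen 1 (s4): push. Stack: [s4]
Gen 2 (s3^-1): push. Stack: [s4 s3^-1]
Gen 3 (s2): push. Stack: [s4 s3^-1 s2]
Gen 4 (s2^-1): cancels prior s2. Stack: [s4 s3^-1]
Gen 5 (s3): cancels prior s3^-1. Stack: [s4]
Gen 6 (s4^-1): cancels prior s4. Stack: []
Reduced word: (empty)

Answer: yes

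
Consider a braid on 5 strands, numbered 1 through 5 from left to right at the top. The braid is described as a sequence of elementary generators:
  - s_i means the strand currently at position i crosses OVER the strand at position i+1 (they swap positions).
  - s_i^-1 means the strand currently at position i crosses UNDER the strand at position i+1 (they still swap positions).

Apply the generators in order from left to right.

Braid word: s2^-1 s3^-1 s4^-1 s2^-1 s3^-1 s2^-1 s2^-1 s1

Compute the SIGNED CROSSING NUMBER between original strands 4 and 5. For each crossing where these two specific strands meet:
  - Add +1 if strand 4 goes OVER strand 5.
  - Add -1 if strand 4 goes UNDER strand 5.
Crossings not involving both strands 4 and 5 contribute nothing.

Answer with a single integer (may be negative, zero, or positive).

Answer: 0

Derivation:
Gen 1: crossing 2x3. Both 4&5? no. Sum: 0
Gen 2: crossing 2x4. Both 4&5? no. Sum: 0
Gen 3: crossing 2x5. Both 4&5? no. Sum: 0
Gen 4: crossing 3x4. Both 4&5? no. Sum: 0
Gen 5: crossing 3x5. Both 4&5? no. Sum: 0
Gen 6: 4 under 5. Both 4&5? yes. Contrib: -1. Sum: -1
Gen 7: 5 under 4. Both 4&5? yes. Contrib: +1. Sum: 0
Gen 8: crossing 1x4. Both 4&5? no. Sum: 0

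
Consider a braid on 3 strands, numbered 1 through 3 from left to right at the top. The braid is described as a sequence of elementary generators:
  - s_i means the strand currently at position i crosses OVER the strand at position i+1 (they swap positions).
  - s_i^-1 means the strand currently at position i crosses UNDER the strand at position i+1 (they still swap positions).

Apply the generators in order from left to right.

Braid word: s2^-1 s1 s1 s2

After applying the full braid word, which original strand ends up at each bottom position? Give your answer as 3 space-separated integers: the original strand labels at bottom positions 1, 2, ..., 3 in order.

Gen 1 (s2^-1): strand 2 crosses under strand 3. Perm now: [1 3 2]
Gen 2 (s1): strand 1 crosses over strand 3. Perm now: [3 1 2]
Gen 3 (s1): strand 3 crosses over strand 1. Perm now: [1 3 2]
Gen 4 (s2): strand 3 crosses over strand 2. Perm now: [1 2 3]

Answer: 1 2 3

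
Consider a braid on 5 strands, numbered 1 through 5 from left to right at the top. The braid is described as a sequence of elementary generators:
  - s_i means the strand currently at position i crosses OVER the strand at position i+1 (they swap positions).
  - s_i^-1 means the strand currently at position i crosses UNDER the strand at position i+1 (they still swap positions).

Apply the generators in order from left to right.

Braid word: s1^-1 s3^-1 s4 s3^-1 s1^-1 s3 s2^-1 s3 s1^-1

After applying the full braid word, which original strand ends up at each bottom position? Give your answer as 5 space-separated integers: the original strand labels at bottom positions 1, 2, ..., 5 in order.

Answer: 4 1 5 2 3

Derivation:
Gen 1 (s1^-1): strand 1 crosses under strand 2. Perm now: [2 1 3 4 5]
Gen 2 (s3^-1): strand 3 crosses under strand 4. Perm now: [2 1 4 3 5]
Gen 3 (s4): strand 3 crosses over strand 5. Perm now: [2 1 4 5 3]
Gen 4 (s3^-1): strand 4 crosses under strand 5. Perm now: [2 1 5 4 3]
Gen 5 (s1^-1): strand 2 crosses under strand 1. Perm now: [1 2 5 4 3]
Gen 6 (s3): strand 5 crosses over strand 4. Perm now: [1 2 4 5 3]
Gen 7 (s2^-1): strand 2 crosses under strand 4. Perm now: [1 4 2 5 3]
Gen 8 (s3): strand 2 crosses over strand 5. Perm now: [1 4 5 2 3]
Gen 9 (s1^-1): strand 1 crosses under strand 4. Perm now: [4 1 5 2 3]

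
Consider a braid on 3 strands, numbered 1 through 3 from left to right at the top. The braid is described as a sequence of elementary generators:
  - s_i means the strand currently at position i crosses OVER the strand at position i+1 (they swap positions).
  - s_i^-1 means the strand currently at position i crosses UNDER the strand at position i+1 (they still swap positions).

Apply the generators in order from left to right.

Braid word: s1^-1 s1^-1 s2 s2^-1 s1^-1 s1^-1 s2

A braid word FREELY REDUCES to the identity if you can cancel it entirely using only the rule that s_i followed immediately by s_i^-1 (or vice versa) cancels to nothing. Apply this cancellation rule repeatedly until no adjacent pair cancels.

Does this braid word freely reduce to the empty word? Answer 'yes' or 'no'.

Gen 1 (s1^-1): push. Stack: [s1^-1]
Gen 2 (s1^-1): push. Stack: [s1^-1 s1^-1]
Gen 3 (s2): push. Stack: [s1^-1 s1^-1 s2]
Gen 4 (s2^-1): cancels prior s2. Stack: [s1^-1 s1^-1]
Gen 5 (s1^-1): push. Stack: [s1^-1 s1^-1 s1^-1]
Gen 6 (s1^-1): push. Stack: [s1^-1 s1^-1 s1^-1 s1^-1]
Gen 7 (s2): push. Stack: [s1^-1 s1^-1 s1^-1 s1^-1 s2]
Reduced word: s1^-1 s1^-1 s1^-1 s1^-1 s2

Answer: no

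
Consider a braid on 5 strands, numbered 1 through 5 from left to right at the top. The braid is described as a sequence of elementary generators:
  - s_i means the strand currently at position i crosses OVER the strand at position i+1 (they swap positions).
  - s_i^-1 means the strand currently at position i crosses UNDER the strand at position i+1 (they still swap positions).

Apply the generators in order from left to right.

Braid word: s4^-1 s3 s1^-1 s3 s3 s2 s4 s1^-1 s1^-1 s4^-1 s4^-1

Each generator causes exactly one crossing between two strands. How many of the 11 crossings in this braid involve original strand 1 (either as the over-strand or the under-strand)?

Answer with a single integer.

Gen 1: crossing 4x5. Involves strand 1? no. Count so far: 0
Gen 2: crossing 3x5. Involves strand 1? no. Count so far: 0
Gen 3: crossing 1x2. Involves strand 1? yes. Count so far: 1
Gen 4: crossing 5x3. Involves strand 1? no. Count so far: 1
Gen 5: crossing 3x5. Involves strand 1? no. Count so far: 1
Gen 6: crossing 1x5. Involves strand 1? yes. Count so far: 2
Gen 7: crossing 3x4. Involves strand 1? no. Count so far: 2
Gen 8: crossing 2x5. Involves strand 1? no. Count so far: 2
Gen 9: crossing 5x2. Involves strand 1? no. Count so far: 2
Gen 10: crossing 4x3. Involves strand 1? no. Count so far: 2
Gen 11: crossing 3x4. Involves strand 1? no. Count so far: 2

Answer: 2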